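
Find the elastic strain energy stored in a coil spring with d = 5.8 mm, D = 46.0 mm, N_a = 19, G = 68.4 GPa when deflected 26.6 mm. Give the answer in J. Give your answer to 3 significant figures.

1.85 J

k = Gd⁴/(8D³N_a) = (68.4×10³)(5.8⁴)/(8·46.0³·19) = 5.2318 N/mm
U = ½kδ² = 0.5 × 5.2318 × 26.6² = 1850.9 N·mm = 1.8509 J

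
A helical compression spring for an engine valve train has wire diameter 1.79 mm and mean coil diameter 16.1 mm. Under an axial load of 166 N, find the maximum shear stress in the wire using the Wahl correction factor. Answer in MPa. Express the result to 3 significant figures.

Spring index C = D/d = 16.1/1.79 = 8.9944
K_W = (4C−1)/(4C−4) + 0.615/C = 34.978/31.978 + 0.0684 = 1.1622
τ₀ = 8FD/(πd³) = 8·166·16.1/(π·1.79³) = 21380.8/18.018 = 1186.6 MPa
τ_max = K·τ₀ = 1.1622 × 1186.6 = 1379.1 MPa

1380 MPa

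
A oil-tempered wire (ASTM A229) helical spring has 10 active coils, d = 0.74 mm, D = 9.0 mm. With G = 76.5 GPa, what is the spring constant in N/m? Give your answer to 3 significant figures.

k = Gd⁴/(8D³N_a) = (76.5×10³ × 0.74⁴) / (8 × 9.0³ × 10)
  = 22939.7 / 58320 = 0.39334 N/mm = 393.34 N/m

393 N/m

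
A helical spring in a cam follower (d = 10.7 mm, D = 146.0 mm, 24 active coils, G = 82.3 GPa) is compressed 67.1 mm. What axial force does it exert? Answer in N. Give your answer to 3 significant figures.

k = Gd⁴/(8D³N_a) = (82.3×10³)(10.7⁴)/(8·146.0³·24) = 1.8054 N/mm
F = k·δ = 1.8054 × 67.1 = 121.14 N

121 N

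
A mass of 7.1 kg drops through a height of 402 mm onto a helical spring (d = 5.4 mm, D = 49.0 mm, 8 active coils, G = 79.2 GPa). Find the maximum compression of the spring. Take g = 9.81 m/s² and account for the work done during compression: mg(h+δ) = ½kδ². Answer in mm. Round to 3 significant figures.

k = Gd⁴/(8D³N_a) = (79.2×10³)(5.4⁴)/(8·49.0³·8) = 8.944 N/mm
W = mg = 7.1 × 9.81 = 69.651 N
½kδ² − Wδ − Wh = 0 → δ = (W + √(W² + 2kWh))/k
δ = (69.651 + √(4851.3 + 500859))/8.944 = (69.651 + 711.13)/8.944 = 87.297 mm

87.3 mm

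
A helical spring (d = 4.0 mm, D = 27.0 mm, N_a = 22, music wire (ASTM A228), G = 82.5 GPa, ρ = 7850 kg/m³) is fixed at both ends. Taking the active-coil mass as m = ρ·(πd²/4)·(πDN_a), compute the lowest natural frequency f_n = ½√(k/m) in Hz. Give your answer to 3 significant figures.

91.0 Hz

k = Gd⁴/(8D³N_a) = (82.5×10³)(4.0⁴)/(8·27.0³·22) = 6.0966 N/mm = 6096.6 N/m
Wire length L = πDN_a = π·27.0·22 = 1866.1 mm
m = ρ·(πd²/4)·L = 7850 × 12.566×10⁻⁶ m² × 1.8661 m = 0.18408 kg
f_n = ½√(k/m) = 0.5·√(6096.6/0.18408) = 0.5·√(33119) = 90.993 Hz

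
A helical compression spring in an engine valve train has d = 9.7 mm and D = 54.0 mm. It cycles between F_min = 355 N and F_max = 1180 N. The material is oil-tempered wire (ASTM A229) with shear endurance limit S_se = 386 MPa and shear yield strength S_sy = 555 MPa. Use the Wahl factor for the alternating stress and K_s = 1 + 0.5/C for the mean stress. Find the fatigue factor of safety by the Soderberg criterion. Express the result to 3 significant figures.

C = D/d = 54.0/9.7 = 5.5670; K_W = (4C−1)/(4C−4)+0.615/C = 1.2747; K_s = 1+0.5/C = 1.0898
F_a = (F_max−F_min)/2 = 412.5 N; F_m = (F_max+F_min)/2 = 767.5 N
τ_a = K_W·8F_aD/(πd³) = 1.2747 × 62.15 = 79.222 MPa
τ_m = K_s·8F_mD/(πd³) = 1.0898 × 115.64 = 126.02 MPa
Soderberg: 1/n_f = τ_a/S_se + τ_m/S_sy = 79.222/386 + 126.02/555 = 0.20524 + 0.22707 = 0.43231
n_f = 1/0.43231 = 2.313

2.31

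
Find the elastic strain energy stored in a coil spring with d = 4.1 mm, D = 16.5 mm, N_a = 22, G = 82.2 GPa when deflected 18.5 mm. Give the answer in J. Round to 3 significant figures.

5.03 J

k = Gd⁴/(8D³N_a) = (82.2×10³)(4.1⁴)/(8·16.5³·22) = 29.379 N/mm
U = ½kδ² = 0.5 × 29.379 × 18.5² = 5027.5 N·mm = 5.0275 J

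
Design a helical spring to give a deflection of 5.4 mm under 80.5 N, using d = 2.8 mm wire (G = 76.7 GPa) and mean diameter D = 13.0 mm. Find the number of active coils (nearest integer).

18

Required rate k = F/δ = 80.5/5.4 = 14.907 N/mm
N_a = Gd⁴/(8D³k) = (76.7×10³ × 2.8⁴)/(8 × 13.0³ × 14.907)
    = 4.71441e+06 / 262013 = 17.99 → 18 coils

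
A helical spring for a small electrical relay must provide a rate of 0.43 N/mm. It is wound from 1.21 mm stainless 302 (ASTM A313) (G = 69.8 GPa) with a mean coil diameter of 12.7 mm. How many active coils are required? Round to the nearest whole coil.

21

N_a = Gd⁴/(8D³k) = (69.8×10³ × 1.21⁴)/(8 × 12.7³ × 0.43)
    = 149622 / 7046.44 = 21.23 → 21 coils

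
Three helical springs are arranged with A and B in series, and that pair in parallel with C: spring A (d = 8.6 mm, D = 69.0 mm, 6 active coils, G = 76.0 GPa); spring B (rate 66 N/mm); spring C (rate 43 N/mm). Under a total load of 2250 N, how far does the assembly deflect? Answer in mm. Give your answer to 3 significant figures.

k_A = Gd⁴/(8D³N_a) = (76.0×10³)(8.6⁴)/(8·69.0³·6) = 26.364 N/mm
Springs A,B series: k_AB = 1/(1/26.364+1/66) = 18.839 N/mm; parallel with C: k_eq = 18.839+43 = 61.839 N/mm
δ = F/k_eq = 2250/61.839 = 36.385 mm

36.4 mm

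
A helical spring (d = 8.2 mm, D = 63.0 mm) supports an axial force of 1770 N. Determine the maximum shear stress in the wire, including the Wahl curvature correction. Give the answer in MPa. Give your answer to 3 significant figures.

Spring index C = D/d = 63.0/8.2 = 7.6829
K_W = (4C−1)/(4C−4) + 0.615/C = 29.732/26.732 + 0.0800 = 1.1923
τ₀ = 8FD/(πd³) = 8·1770·63.0/(π·8.2³) = 892080/1732.2 = 515.01 MPa
τ_max = K·τ₀ = 1.1923 × 515.01 = 614.03 MPa

614 MPa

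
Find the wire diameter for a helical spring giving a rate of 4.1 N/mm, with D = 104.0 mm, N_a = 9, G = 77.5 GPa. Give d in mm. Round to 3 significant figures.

d = (8D³N_a·k / G)^(1/4) = (8·104.0³·9·4.1 / (77.5×10³))^0.25
  = (4284.6)^0.25 = 8.0906 mm

8.09 mm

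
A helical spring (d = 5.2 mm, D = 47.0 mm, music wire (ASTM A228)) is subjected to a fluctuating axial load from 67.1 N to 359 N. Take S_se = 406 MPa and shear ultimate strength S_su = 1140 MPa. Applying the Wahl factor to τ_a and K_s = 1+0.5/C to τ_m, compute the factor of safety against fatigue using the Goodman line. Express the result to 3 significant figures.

1.91

C = D/d = 47.0/5.2 = 9.0385; K_W = (4C−1)/(4C−4)+0.615/C = 1.1613; K_s = 1+0.5/C = 1.0553
F_a = (F_max−F_min)/2 = 145.95 N; F_m = (F_max+F_min)/2 = 213.05 N
τ_a = K_W·8F_aD/(πd³) = 1.1613 × 124.23 = 144.28 MPa
τ_m = K_s·8F_mD/(πd³) = 1.0553 × 181.35 = 191.38 MPa
Goodman: 1/n_f = τ_a/S_se + τ_m/S_su = 144.28/406 + 191.38/1140 = 0.35536 + 0.16788 = 0.52323
n_f = 1/0.52323 = 1.911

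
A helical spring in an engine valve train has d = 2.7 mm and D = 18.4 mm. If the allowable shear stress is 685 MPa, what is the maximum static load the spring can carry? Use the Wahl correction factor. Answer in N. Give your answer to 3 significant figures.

C = D/d = 18.4/2.7 = 6.8148
K_W = (4C−1)/(4C−4) + 0.615/C = 26.259/23.259 + 0.0902 = 1.2192
τ_max = K·8FD/(πd³) → F_max = τ_allow·πd³/(8DK)
F_max = 685·π·2.7³/(8·18.4·1.2192) = 42358/179.47 = 236.02 N

236 N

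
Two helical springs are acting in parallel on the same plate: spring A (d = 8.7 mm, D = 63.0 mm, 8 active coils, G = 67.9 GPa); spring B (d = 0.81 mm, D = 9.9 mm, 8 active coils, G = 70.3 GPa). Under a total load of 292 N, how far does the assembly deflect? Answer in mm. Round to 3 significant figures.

k_A = Gd⁴/(8D³N_a) = (67.9×10³)(8.7⁴)/(8·63.0³·8) = 24.308 N/mm
k_B = Gd⁴/(8D³N_a) = (70.3×10³)(0.81⁴)/(8·9.9³·8) = 0.48732 N/mm
Parallel: k_eq = 24.308 + 0.48732 = 24.795 N/mm
δ = F/k_eq = 292/24.795 = 11.777 mm

11.8 mm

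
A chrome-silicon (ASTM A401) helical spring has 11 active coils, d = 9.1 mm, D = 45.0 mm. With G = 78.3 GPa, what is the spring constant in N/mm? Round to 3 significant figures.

k = Gd⁴/(8D³N_a) = (78.3×10³ × 9.1⁴) / (8 × 45.0³ × 11)
  = 5.36942e+08 / 8.019e+06 = 66.959 N/mm

67.0 N/mm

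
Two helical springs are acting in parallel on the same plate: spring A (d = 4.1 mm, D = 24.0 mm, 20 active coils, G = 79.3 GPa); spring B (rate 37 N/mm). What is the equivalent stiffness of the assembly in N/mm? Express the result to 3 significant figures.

47.1 N/mm

k_A = Gd⁴/(8D³N_a) = (79.3×10³)(4.1⁴)/(8·24.0³·20) = 10.131 N/mm
Parallel: k_eq = 10.131 + 37 = 47.131 N/mm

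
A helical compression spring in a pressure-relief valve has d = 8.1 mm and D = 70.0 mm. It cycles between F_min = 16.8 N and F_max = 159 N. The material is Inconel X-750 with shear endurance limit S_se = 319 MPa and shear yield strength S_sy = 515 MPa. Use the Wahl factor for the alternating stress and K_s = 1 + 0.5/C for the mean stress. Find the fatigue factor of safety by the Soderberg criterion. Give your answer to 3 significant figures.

6.76

C = D/d = 70.0/8.1 = 8.6420; K_W = (4C−1)/(4C−4)+0.615/C = 1.1693; K_s = 1+0.5/C = 1.0579
F_a = (F_max−F_min)/2 = 71.1 N; F_m = (F_max+F_min)/2 = 87.9 N
τ_a = K_W·8F_aD/(πd³) = 1.1693 × 23.848 = 27.886 MPa
τ_m = K_s·8F_mD/(πd³) = 1.0579 × 29.483 = 31.189 MPa
Soderberg: 1/n_f = τ_a/S_se + τ_m/S_sy = 27.886/319 + 31.189/515 = 0.08742 + 0.06056 = 0.14798
n_f = 1/0.14798 = 6.758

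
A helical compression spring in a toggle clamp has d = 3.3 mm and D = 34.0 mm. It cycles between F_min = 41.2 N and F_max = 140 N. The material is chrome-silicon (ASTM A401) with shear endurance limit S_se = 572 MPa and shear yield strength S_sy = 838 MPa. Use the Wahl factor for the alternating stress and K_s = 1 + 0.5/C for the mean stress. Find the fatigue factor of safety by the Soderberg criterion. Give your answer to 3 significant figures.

1.96

C = D/d = 34.0/3.3 = 10.3030; K_W = (4C−1)/(4C−4)+0.615/C = 1.1403; K_s = 1+0.5/C = 1.0485
F_a = (F_max−F_min)/2 = 49.4 N; F_m = (F_max+F_min)/2 = 90.6 N
τ_a = K_W·8F_aD/(πd³) = 1.1403 × 119.02 = 135.71 MPa
τ_m = K_s·8F_mD/(πd³) = 1.0485 × 218.28 = 228.87 MPa
Soderberg: 1/n_f = τ_a/S_se + τ_m/S_sy = 135.71/572 + 228.87/838 = 0.23726 + 0.27311 = 0.51038
n_f = 1/0.51038 = 1.959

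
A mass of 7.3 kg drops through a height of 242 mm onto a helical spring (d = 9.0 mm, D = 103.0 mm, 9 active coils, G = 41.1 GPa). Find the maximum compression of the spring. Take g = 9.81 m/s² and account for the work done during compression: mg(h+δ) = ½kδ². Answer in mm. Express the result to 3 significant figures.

k = Gd⁴/(8D³N_a) = (41.1×10³)(9.0⁴)/(8·103.0³·9) = 3.4274 N/mm
W = mg = 7.3 × 9.81 = 71.613 N
½kδ² − Wδ − Wh = 0 → δ = (W + √(W² + 2kWh))/k
δ = (71.613 + √(5128.4 + 118797))/3.4274 = (71.613 + 352.03)/3.4274 = 123.6 mm

124 mm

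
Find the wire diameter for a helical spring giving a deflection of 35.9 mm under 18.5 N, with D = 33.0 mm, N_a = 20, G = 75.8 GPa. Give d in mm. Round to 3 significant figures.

2.50 mm

Required rate k = F/δ = 18.5/35.9 = 0.51532 N/mm
d = (8D³N_a·k / G)^(1/4) = (8·33.0³·20·0.51532 / (75.8×10³))^0.25
  = (39.09)^0.25 = 2.5004 mm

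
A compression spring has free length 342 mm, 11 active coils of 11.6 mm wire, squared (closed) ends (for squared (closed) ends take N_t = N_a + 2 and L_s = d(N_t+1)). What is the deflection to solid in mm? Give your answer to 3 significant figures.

180 mm

N_t = 13; L_s = 11.6·14 = 162.4 mm
δ_solid = L₀ − L_s = 342 − 162.4 = 179.6 mm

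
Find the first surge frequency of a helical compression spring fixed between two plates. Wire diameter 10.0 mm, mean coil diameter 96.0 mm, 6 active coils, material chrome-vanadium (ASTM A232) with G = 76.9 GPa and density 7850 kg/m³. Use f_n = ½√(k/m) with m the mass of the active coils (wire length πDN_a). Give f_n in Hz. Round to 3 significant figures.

k = Gd⁴/(8D³N_a) = (76.9×10³)(10.0⁴)/(8·96.0³·6) = 18.108 N/mm = 18108 N/m
Wire length L = πDN_a = π·96.0·6 = 1809.6 mm
m = ρ·(πd²/4)·L = 7850 × 78.54×10⁻⁶ m² × 1.8096 m = 1.1157 kg
f_n = ½√(k/m) = 0.5·√(18108/1.1157) = 0.5·√(16231) = 63.7 Hz

63.7 Hz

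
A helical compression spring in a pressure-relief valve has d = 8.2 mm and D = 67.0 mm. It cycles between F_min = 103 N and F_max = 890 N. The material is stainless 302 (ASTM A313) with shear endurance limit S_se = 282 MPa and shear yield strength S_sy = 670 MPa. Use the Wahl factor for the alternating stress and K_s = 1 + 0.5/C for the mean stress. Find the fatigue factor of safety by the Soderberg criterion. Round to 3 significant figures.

C = D/d = 67.0/8.2 = 8.1707; K_W = (4C−1)/(4C−4)+0.615/C = 1.1799; K_s = 1+0.5/C = 1.0612
F_a = (F_max−F_min)/2 = 393.5 N; F_m = (F_max+F_min)/2 = 496.5 N
τ_a = K_W·8F_aD/(πd³) = 1.1799 × 121.76 = 143.66 MPa
τ_m = K_s·8F_mD/(πd³) = 1.0612 × 153.64 = 163.04 MPa
Soderberg: 1/n_f = τ_a/S_se + τ_m/S_sy = 143.66/282 + 163.04/670 = 0.50945 + 0.24334 = 0.75279
n_f = 1/0.75279 = 1.328

1.33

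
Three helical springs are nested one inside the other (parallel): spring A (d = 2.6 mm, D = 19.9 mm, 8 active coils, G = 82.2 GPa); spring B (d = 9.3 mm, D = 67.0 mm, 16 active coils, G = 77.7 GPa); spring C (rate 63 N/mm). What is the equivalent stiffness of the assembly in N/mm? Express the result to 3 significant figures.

k_A = Gd⁴/(8D³N_a) = (82.2×10³)(2.6⁴)/(8·19.9³·8) = 7.4478 N/mm
k_B = Gd⁴/(8D³N_a) = (77.7×10³)(9.3⁴)/(8·67.0³·16) = 15.098 N/mm
Parallel: k_eq = 7.4478 + 15.098 + 63 = 85.546 N/mm

85.5 N/mm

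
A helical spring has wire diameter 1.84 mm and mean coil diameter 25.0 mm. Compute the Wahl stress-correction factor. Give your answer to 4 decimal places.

C = D/d = 25.0/1.84 = 13.5870
K_W = (4C−1)/(4C−4) + 0.615/C = 53.348/50.348 + 0.0453 = 1.1048

1.1048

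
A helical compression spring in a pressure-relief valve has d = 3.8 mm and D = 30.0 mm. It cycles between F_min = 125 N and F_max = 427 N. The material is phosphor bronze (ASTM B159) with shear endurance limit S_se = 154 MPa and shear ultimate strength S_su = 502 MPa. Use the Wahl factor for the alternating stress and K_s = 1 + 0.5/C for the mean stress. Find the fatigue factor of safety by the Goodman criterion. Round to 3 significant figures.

C = D/d = 30.0/3.8 = 7.8947; K_W = (4C−1)/(4C−4)+0.615/C = 1.1867; K_s = 1+0.5/C = 1.0633
F_a = (F_max−F_min)/2 = 151 N; F_m = (F_max+F_min)/2 = 276 N
τ_a = K_W·8F_aD/(πd³) = 1.1867 × 210.23 = 249.47 MPa
τ_m = K_s·8F_mD/(πd³) = 1.0633 × 384.26 = 408.59 MPa
Goodman: 1/n_f = τ_a/S_se + τ_m/S_su = 249.47/154 + 408.59/502 = 1.61994 + 0.81393 = 2.4339
n_f = 1/2.4339 = 0.4109

0.411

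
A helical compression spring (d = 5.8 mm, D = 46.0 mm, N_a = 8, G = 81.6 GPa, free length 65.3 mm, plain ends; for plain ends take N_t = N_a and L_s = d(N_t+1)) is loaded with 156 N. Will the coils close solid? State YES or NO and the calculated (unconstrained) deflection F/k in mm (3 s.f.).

NO, δ = 10.5 mm

k = Gd⁴/(8D³N_a) = (81.6×10³)(5.8⁴)/(8·46.0³·8) = 14.823 N/mm
N_t = 8; L_s = 5.8·9 = 52.2 mm; δ_solid = L₀ − L_s = 65.3 − 52.2 = 13.1 mm
δ = F/k = 156/14.823 = 10.524 mm
δ < δ_solid → spring does not go solid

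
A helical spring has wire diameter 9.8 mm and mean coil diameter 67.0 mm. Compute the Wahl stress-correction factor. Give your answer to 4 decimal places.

1.2185

C = D/d = 67.0/9.8 = 6.8367
K_W = (4C−1)/(4C−4) + 0.615/C = 26.347/23.347 + 0.0900 = 1.2185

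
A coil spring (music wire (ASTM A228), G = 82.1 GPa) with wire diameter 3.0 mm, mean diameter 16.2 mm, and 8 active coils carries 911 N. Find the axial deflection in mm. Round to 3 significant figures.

k = Gd⁴/(8D³N_a) = (82.1×10³)(3.0⁴)/(8·16.2³·8) = 24.44 N/mm
δ = F/k = 911 / 24.44 = 37.275 mm

37.3 mm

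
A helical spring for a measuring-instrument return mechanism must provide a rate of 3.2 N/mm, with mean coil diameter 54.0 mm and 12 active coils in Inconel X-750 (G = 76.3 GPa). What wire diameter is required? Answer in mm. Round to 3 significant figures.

5.02 mm

d = (8D³N_a·k / G)^(1/4) = (8·54.0³·12·3.2 / (76.3×10³))^0.25
  = (633.98)^0.25 = 5.0179 mm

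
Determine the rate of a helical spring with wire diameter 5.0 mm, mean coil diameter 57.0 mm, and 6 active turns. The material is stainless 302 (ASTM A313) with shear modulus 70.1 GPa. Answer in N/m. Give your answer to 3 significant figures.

4930 N/m

k = Gd⁴/(8D³N_a) = (70.1×10³ × 5.0⁴) / (8 × 57.0³ × 6)
  = 4.38125e+07 / 8.88926e+06 = 4.9287 N/mm = 4928.7 N/m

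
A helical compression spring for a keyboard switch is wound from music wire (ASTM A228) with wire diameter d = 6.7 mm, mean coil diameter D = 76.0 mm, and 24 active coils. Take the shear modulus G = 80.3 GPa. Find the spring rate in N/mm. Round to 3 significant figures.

1.92 N/mm

k = Gd⁴/(8D³N_a) = (80.3×10³ × 6.7⁴) / (8 × 76.0³ × 24)
  = 1.61814e+08 / 8.42834e+07 = 1.9199 N/mm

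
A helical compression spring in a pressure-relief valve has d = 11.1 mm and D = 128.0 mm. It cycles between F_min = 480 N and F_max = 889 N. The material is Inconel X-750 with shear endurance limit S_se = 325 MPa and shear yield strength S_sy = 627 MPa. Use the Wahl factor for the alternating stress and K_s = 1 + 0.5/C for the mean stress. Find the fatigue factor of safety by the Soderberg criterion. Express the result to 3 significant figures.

C = D/d = 128.0/11.1 = 11.5315; K_W = (4C−1)/(4C−4)+0.615/C = 1.1245; K_s = 1+0.5/C = 1.0434
F_a = (F_max−F_min)/2 = 204.5 N; F_m = (F_max+F_min)/2 = 684.5 N
τ_a = K_W·8F_aD/(πd³) = 1.1245 × 48.739 = 54.809 MPa
τ_m = K_s·8F_mD/(πd³) = 1.0434 × 163.14 = 170.21 MPa
Soderberg: 1/n_f = τ_a/S_se + τ_m/S_sy = 54.809/325 + 170.21/627 = 0.16864 + 0.27147 = 0.44011
n_f = 1/0.44011 = 2.272

2.27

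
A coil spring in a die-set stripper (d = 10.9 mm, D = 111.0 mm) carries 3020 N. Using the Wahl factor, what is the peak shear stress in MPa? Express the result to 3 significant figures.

753 MPa

Spring index C = D/d = 111.0/10.9 = 10.1835
K_W = (4C−1)/(4C−4) + 0.615/C = 39.734/36.734 + 0.0604 = 1.1421
τ₀ = 8FD/(πd³) = 8·3020·111.0/(π·10.9³) = 2.68176e+06/4068.5 = 659.16 MPa
τ_max = K·τ₀ = 1.1421 × 659.16 = 752.8 MPa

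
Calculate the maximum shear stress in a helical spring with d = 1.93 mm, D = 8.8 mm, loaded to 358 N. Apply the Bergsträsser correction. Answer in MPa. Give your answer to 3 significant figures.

Spring index C = D/d = 8.8/1.93 = 4.5596
K_B = (4C+2)/(4C−3) = 20.238/15.238 = 1.3281
τ₀ = 8FD/(πd³) = 8·358·8.8/(π·1.93³) = 25203.2/22.585 = 1115.9 MPa
τ_max = K·τ₀ = 1.3281 × 1115.9 = 1482.1 MPa

1480 MPa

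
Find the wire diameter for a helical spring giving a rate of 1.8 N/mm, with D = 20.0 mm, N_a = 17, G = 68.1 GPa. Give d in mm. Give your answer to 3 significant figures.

d = (8D³N_a·k / G)^(1/4) = (8·20.0³·17·1.8 / (68.1×10³))^0.25
  = (28.758)^0.25 = 2.3157 mm

2.32 mm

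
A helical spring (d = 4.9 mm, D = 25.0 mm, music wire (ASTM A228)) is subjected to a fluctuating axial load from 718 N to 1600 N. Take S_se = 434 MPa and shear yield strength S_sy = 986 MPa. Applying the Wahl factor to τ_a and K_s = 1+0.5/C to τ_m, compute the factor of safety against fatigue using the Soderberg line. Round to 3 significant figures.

0.707

C = D/d = 25.0/4.9 = 5.1020; K_W = (4C−1)/(4C−4)+0.615/C = 1.3034; K_s = 1+0.5/C = 1.0980
F_a = (F_max−F_min)/2 = 441 N; F_m = (F_max+F_min)/2 = 1159 N
τ_a = K_W·8F_aD/(πd³) = 1.3034 × 238.63 = 311.03 MPa
τ_m = K_s·8F_mD/(πd³) = 1.0980 × 627.16 = 688.62 MPa
Soderberg: 1/n_f = τ_a/S_se + τ_m/S_sy = 311.03/434 + 688.62/986 = 0.71666 + 0.69839 = 1.415
n_f = 1/1.415 = 0.7067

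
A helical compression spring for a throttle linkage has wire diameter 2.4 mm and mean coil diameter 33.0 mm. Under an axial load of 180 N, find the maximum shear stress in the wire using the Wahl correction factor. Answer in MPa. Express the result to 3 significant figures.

Spring index C = D/d = 33.0/2.4 = 13.7500
K_W = (4C−1)/(4C−4) + 0.615/C = 54.000/51.000 + 0.0447 = 1.1036
τ₀ = 8FD/(πd³) = 8·180·33.0/(π·2.4³) = 47520/43.429 = 1094.2 MPa
τ_max = K·τ₀ = 1.1036 × 1094.2 = 1207.5 MPa

1210 MPa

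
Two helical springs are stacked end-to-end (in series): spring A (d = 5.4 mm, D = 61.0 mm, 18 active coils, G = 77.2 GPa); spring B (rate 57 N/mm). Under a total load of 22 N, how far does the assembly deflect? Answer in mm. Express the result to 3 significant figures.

k_A = Gd⁴/(8D³N_a) = (77.2×10³)(5.4⁴)/(8·61.0³·18) = 2.0084 N/mm
Series: 1/k_eq = 1/2.0084 + 1/57 = 0.51546; k_eq = 1.94 N/mm
δ = F/k_eq = 22/1.94 = 11.34 mm

11.3 mm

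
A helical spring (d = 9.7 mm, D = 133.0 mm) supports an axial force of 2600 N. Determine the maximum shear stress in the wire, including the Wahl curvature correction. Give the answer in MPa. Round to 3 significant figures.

1070 MPa

Spring index C = D/d = 133.0/9.7 = 13.7113
K_W = (4C−1)/(4C−4) + 0.615/C = 53.845/50.845 + 0.0449 = 1.1039
τ₀ = 8FD/(πd³) = 8·2600·133.0/(π·9.7³) = 2.7664e+06/2867.2 = 964.83 MPa
τ_max = K·τ₀ = 1.1039 × 964.83 = 1065 MPa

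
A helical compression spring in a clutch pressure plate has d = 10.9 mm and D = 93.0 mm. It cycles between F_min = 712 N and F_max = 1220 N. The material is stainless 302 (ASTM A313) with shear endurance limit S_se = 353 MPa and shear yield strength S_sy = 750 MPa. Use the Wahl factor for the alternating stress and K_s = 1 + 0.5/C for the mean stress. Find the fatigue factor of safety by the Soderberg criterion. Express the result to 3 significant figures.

C = D/d = 93.0/10.9 = 8.5321; K_W = (4C−1)/(4C−4)+0.615/C = 1.1717; K_s = 1+0.5/C = 1.0586
F_a = (F_max−F_min)/2 = 254 N; F_m = (F_max+F_min)/2 = 966 N
τ_a = K_W·8F_aD/(πd³) = 1.1717 × 46.449 = 54.422 MPa
τ_m = K_s·8F_mD/(πd³) = 1.0586 × 176.65 = 187.01 MPa
Soderberg: 1/n_f = τ_a/S_se + τ_m/S_sy = 54.422/353 + 187.01/750 = 0.15417 + 0.24934 = 0.40351
n_f = 1/0.40351 = 2.478

2.48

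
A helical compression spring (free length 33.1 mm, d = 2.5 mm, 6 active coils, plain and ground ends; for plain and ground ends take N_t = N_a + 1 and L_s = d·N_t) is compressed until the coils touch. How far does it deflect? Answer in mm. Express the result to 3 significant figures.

15.6 mm

N_t = 7; L_s = 2.5·7 = 17.5 mm
δ_solid = L₀ − L_s = 33.1 − 17.5 = 15.6 mm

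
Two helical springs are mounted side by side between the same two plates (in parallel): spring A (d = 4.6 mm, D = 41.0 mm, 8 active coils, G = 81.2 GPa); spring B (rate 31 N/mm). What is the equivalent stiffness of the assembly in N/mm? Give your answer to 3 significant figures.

39.2 N/mm

k_A = Gd⁴/(8D³N_a) = (81.2×10³)(4.6⁴)/(8·41.0³·8) = 8.2424 N/mm
Parallel: k_eq = 8.2424 + 31 = 39.242 N/mm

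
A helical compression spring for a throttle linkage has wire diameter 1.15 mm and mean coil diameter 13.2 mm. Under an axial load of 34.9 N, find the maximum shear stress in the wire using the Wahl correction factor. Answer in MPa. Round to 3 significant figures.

Spring index C = D/d = 13.2/1.15 = 11.4783
K_W = (4C−1)/(4C−4) + 0.615/C = 44.913/41.913 + 0.0536 = 1.1252
τ₀ = 8FD/(πd³) = 8·34.9·13.2/(π·1.15³) = 3685.44/4.778 = 771.34 MPa
τ_max = K·τ₀ = 1.1252 × 771.34 = 867.88 MPa

868 MPa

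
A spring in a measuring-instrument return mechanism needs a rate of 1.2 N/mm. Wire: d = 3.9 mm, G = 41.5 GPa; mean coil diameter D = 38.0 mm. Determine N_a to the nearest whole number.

N_a = Gd⁴/(8D³k) = (41.5×10³ × 3.9⁴)/(8 × 38.0³ × 1.2)
    = 9.60078e+06 / 526771 = 18.23 → 18 coils

18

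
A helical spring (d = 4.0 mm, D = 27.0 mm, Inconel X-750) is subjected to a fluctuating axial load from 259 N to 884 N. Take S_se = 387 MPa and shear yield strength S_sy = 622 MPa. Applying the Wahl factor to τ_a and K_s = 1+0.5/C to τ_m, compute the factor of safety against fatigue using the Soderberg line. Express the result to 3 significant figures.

C = D/d = 27.0/4.0 = 6.7500; K_W = (4C−1)/(4C−4)+0.615/C = 1.2215; K_s = 1+0.5/C = 1.0741
F_a = (F_max−F_min)/2 = 312.5 N; F_m = (F_max+F_min)/2 = 571.5 N
τ_a = K_W·8F_aD/(πd³) = 1.2215 × 335.72 = 410.09 MPa
τ_m = K_s·8F_mD/(πd³) = 1.0741 × 613.96 = 659.44 MPa
Soderberg: 1/n_f = τ_a/S_se + τ_m/S_sy = 410.09/387 + 659.44/622 = 1.05968 + 1.06019 = 2.1199
n_f = 1/2.1199 = 0.4717

0.472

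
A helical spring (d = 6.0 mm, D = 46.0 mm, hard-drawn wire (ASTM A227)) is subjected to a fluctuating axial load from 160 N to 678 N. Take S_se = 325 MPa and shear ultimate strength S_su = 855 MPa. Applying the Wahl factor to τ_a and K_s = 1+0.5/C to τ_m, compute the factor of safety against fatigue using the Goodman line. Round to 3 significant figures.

C = D/d = 46.0/6.0 = 7.6667; K_W = (4C−1)/(4C−4)+0.615/C = 1.1927; K_s = 1+0.5/C = 1.0652
F_a = (F_max−F_min)/2 = 259 N; F_m = (F_max+F_min)/2 = 419 N
τ_a = K_W·8F_aD/(πd³) = 1.1927 × 140.46 = 167.53 MPa
τ_m = K_s·8F_mD/(πd³) = 1.0652 × 227.23 = 242.05 MPa
Goodman: 1/n_f = τ_a/S_se + τ_m/S_su = 167.53/325 + 242.05/855 = 0.51546 + 0.28309 = 0.79856
n_f = 1/0.79856 = 1.252

1.25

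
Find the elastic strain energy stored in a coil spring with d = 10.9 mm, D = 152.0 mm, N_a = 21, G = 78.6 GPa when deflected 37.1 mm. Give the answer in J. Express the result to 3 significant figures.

k = Gd⁴/(8D³N_a) = (78.6×10³)(10.9⁴)/(8·152.0³·21) = 1.8806 N/mm
U = ½kδ² = 0.5 × 1.8806 × 37.1² = 1294.2 N·mm = 1.2942 J

1.29 J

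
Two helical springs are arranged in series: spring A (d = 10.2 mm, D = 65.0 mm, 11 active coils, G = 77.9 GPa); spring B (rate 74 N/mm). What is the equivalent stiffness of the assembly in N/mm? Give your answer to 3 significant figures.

k_A = Gd⁴/(8D³N_a) = (77.9×10³)(10.2⁴)/(8·65.0³·11) = 34.891 N/mm
Series: 1/k_eq = 1/34.891 + 1/74 = 0.042174; k_eq = 23.711 N/mm

23.7 N/mm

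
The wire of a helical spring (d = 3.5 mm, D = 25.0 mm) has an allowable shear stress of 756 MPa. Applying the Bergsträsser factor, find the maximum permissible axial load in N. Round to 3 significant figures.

C = D/d = 25.0/3.5 = 7.1429
K_B = (4C+2)/(4C−3) = 30.571/25.571 = 1.1955
τ_max = K·8FD/(πd³) → F_max = τ_allow·πd³/(8DK)
F_max = 756·π·3.5³/(8·25.0·1.1955) = 1.0183e+05/239.11 = 425.88 N

426 N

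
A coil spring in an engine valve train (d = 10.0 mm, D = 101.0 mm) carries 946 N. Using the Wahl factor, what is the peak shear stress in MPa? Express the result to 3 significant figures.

Spring index C = D/d = 101.0/10.0 = 10.1000
K_W = (4C−1)/(4C−4) + 0.615/C = 39.400/36.400 + 0.0609 = 1.1433
τ₀ = 8FD/(πd³) = 8·946·101.0/(π·10.0³) = 764368/3141.6 = 243.31 MPa
τ_max = K·τ₀ = 1.1433 × 243.31 = 278.17 MPa

278 MPa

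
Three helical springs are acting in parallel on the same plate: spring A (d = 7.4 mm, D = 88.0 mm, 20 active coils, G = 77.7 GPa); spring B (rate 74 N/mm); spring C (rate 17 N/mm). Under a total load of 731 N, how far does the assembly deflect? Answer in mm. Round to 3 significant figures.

k_A = Gd⁴/(8D³N_a) = (77.7×10³)(7.4⁴)/(8·88.0³·20) = 2.1369 N/mm
Parallel: k_eq = 2.1369 + 74 + 17 = 93.137 N/mm
δ = F/k_eq = 731/93.137 = 7.8487 mm

7.85 mm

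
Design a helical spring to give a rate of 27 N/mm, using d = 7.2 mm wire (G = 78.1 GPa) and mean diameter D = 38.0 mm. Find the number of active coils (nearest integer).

18

N_a = Gd⁴/(8D³k) = (78.1×10³ × 7.2⁴)/(8 × 38.0³ × 27)
    = 2.09885e+08 / 1.18524e+07 = 17.71 → 18 coils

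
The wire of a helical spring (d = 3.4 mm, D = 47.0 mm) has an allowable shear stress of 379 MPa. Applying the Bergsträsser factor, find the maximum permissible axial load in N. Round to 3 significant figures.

C = D/d = 47.0/3.4 = 13.8235
K_B = (4C+2)/(4C−3) = 57.294/52.294 = 1.0956
τ_max = K·8FD/(πd³) → F_max = τ_allow·πd³/(8DK)
F_max = 379·π·3.4³/(8·47.0·1.0956) = 46798/411.95 = 113.6 N

114 N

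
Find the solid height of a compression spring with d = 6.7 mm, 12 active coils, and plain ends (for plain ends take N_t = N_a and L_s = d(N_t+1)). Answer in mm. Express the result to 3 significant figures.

plain ends: N_t = N_a = 12
L_s = d·(N_t+1) = 6.7 × 13 = 87.1 mm

87.1 mm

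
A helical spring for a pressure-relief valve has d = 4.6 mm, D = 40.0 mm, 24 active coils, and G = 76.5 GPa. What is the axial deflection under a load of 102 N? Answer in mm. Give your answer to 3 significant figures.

k = Gd⁴/(8D³N_a) = (76.5×10³)(4.6⁴)/(8·40.0³·24) = 2.7875 N/mm
δ = F/k = 102 / 2.7875 = 36.592 mm

36.6 mm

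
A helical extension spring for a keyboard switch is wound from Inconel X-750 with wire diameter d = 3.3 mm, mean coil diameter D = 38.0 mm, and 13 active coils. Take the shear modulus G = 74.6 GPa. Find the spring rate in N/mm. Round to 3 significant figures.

1.55 N/mm

k = Gd⁴/(8D³N_a) = (74.6×10³ × 3.3⁴) / (8 × 38.0³ × 13)
  = 8.84697e+06 / 5.70669e+06 = 1.5503 N/mm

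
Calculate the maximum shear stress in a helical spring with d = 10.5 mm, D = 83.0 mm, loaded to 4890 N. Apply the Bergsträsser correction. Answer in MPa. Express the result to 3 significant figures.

1050 MPa

Spring index C = D/d = 83.0/10.5 = 7.9048
K_B = (4C+2)/(4C−3) = 33.619/28.619 = 1.1747
τ₀ = 8FD/(πd³) = 8·4890·83.0/(π·10.5³) = 3.24696e+06/3636.8 = 892.81 MPa
τ_max = K·τ₀ = 1.1747 × 892.81 = 1048.8 MPa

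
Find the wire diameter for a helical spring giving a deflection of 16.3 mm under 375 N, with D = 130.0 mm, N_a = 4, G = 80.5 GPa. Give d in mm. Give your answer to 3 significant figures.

11.9 mm

Required rate k = F/δ = 375/16.3 = 23.006 N/mm
d = (8D³N_a·k / G)^(1/4) = (8·130.0³·4·23.006 / (80.5×10³))^0.25
  = (20092)^0.25 = 11.9058 mm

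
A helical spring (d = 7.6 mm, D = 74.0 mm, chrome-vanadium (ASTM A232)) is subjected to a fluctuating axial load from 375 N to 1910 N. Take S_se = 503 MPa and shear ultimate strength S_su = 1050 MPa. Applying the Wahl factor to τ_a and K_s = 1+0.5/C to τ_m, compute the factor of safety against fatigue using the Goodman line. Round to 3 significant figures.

C = D/d = 74.0/7.6 = 9.7368; K_W = (4C−1)/(4C−4)+0.615/C = 1.1490; K_s = 1+0.5/C = 1.0514
F_a = (F_max−F_min)/2 = 767.5 N; F_m = (F_max+F_min)/2 = 1142.5 N
τ_a = K_W·8F_aD/(πd³) = 1.1490 × 329.47 = 378.56 MPa
τ_m = K_s·8F_mD/(πd³) = 1.0514 × 490.44 = 515.63 MPa
Goodman: 1/n_f = τ_a/S_se + τ_m/S_su = 378.56/503 + 515.63/1050 = 0.75260 + 0.49107 = 1.2437
n_f = 1/1.2437 = 0.8041

0.804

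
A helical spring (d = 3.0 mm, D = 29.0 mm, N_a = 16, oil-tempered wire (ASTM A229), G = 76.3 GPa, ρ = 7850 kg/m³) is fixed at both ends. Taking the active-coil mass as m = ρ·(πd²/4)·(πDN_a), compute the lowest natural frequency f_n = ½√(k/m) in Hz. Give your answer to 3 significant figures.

78.2 Hz

k = Gd⁴/(8D³N_a) = (76.3×10³)(3.0⁴)/(8·29.0³·16) = 1.9797 N/mm = 1979.7 N/m
Wire length L = πDN_a = π·29.0·16 = 1457.7 mm
m = ρ·(πd²/4)·L = 7850 × 7.0686×10⁻⁶ m² × 1.4577 m = 0.080885 kg
f_n = ½√(k/m) = 0.5·√(1979.7/0.080885) = 0.5·√(24476) = 78.224 Hz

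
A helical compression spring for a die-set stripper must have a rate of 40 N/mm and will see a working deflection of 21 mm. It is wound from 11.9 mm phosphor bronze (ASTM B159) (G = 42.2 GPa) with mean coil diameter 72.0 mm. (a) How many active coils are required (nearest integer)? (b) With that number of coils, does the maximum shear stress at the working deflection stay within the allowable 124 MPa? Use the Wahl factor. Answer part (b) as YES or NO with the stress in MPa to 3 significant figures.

(a) 7 coils; (b) YES, τ_max = 116 MPa

N_a = Gd⁴/(8D³k) = (42.2×10³)(11.9⁴)/(8·72.0³·40) = 7.085 → N_a = 7
Actual rate k = Gd⁴/(8D³·7) = 40.487 N/mm
Working load F = kδ = 40.487·21 = 850.23 N
C = 72.0/11.9 = 6.0504; K_W = (4C−1)/(4C−4)+0.615/C = 1.2501
τ_max = K_W·8FD/(πd³) = 1.2501·92.505 = 115.65 MPa
τ_max ≤ 124 MPa → acceptable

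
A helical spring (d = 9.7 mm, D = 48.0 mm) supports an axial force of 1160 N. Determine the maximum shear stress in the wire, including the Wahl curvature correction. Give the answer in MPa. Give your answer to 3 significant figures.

204 MPa

Spring index C = D/d = 48.0/9.7 = 4.9485
K_W = (4C−1)/(4C−4) + 0.615/C = 18.794/15.794 + 0.1243 = 1.3142
τ₀ = 8FD/(πd³) = 8·1160·48.0/(π·9.7³) = 445440/2867.2 = 155.35 MPa
τ_max = K·τ₀ = 1.3142 × 155.35 = 204.17 MPa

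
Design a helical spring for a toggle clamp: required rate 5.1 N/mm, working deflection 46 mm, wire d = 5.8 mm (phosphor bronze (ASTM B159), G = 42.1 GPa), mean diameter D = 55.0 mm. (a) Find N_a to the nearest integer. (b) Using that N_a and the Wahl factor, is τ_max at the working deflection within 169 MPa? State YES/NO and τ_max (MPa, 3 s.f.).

N_a = Gd⁴/(8D³k) = (42.1×10³)(5.8⁴)/(8·55.0³·5.1) = 7.019 → N_a = 7
Actual rate k = Gd⁴/(8D³·7) = 5.1135 N/mm
Working load F = kδ = 5.1135·46 = 235.22 N
C = 55.0/5.8 = 9.4828; K_W = (4C−1)/(4C−4)+0.615/C = 1.1533
τ_max = K_W·8FD/(πd³) = 1.1533·168.85 = 194.73 MPa
τ_max > 169 MPa → exceeds allowable

(a) 7 coils; (b) NO, τ_max = 195 MPa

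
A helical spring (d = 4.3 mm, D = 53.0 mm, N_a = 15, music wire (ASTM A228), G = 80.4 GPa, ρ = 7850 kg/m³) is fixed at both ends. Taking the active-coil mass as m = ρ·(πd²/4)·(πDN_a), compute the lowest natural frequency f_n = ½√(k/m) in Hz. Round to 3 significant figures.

36.8 Hz

k = Gd⁴/(8D³N_a) = (80.4×10³)(4.3⁴)/(8·53.0³·15) = 1.5386 N/mm = 1538.6 N/m
Wire length L = πDN_a = π·53.0·15 = 2497.6 mm
m = ρ·(πd²/4)·L = 7850 × 14.522×10⁻⁶ m² × 2.4976 m = 0.28472 kg
f_n = ½√(k/m) = 0.5·√(1538.6/0.28472) = 0.5·√(5403.9) = 36.756 Hz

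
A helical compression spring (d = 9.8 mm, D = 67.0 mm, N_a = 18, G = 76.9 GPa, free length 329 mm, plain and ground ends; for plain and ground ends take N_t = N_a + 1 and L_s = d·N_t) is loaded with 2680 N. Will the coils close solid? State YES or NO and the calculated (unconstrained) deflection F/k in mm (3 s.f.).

k = Gd⁴/(8D³N_a) = (76.9×10³)(9.8⁴)/(8·67.0³·18) = 16.377 N/mm
N_t = 19; L_s = 9.8·19 = 186.2 mm; δ_solid = L₀ − L_s = 329 − 186.2 = 142.8 mm
δ = F/k = 2680/16.377 = 163.64 mm
δ ≥ δ_solid → spring goes solid

YES, δ = 164 mm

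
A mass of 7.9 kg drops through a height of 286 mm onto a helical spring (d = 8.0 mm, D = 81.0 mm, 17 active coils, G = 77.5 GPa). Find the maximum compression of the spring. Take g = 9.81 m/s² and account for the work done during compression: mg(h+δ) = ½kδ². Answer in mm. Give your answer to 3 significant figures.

120 mm

k = Gd⁴/(8D³N_a) = (77.5×10³)(8.0⁴)/(8·81.0³·17) = 4.3921 N/mm
W = mg = 7.9 × 9.81 = 77.499 N
½kδ² − Wδ − Wh = 0 → δ = (W + √(W² + 2kWh))/k
δ = (77.499 + √(6006.1 + 194697))/4.3921 = (77.499 + 448)/4.3921 = 119.65 mm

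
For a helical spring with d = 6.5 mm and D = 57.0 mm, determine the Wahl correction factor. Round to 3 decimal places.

C = D/d = 57.0/6.5 = 8.7692
K_W = (4C−1)/(4C−4) + 0.615/C = 34.077/31.077 + 0.0701 = 1.1667

1.167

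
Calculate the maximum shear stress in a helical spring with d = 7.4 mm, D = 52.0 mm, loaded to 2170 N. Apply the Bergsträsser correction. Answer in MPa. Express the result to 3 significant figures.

850 MPa

Spring index C = D/d = 52.0/7.4 = 7.0270
K_B = (4C+2)/(4C−3) = 30.108/25.108 = 1.1991
τ₀ = 8FD/(πd³) = 8·2170·52.0/(π·7.4³) = 902720/1273 = 709.1 MPa
τ_max = K·τ₀ = 1.1991 × 709.1 = 850.31 MPa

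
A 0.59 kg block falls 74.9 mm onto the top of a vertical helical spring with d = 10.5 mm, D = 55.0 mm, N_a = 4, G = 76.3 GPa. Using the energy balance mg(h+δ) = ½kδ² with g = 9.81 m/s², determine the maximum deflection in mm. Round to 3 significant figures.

k = Gd⁴/(8D³N_a) = (76.3×10³)(10.5⁴)/(8·55.0³·4) = 174.2 N/mm
W = mg = 0.59 × 9.81 = 5.7879 N
½kδ² − Wδ − Wh = 0 → δ = (W + √(W² + 2kWh))/k
δ = (5.7879 + √(33.5 + 151035))/174.2 = (5.7879 + 388.67)/174.2 = 2.2644 mm

2.26 mm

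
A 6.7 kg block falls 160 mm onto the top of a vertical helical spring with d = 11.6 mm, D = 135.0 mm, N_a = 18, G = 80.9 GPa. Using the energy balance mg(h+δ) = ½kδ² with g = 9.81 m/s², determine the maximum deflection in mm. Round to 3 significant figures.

89.0 mm

k = Gd⁴/(8D³N_a) = (80.9×10³)(11.6⁴)/(8·135.0³·18) = 4.1344 N/mm
W = mg = 6.7 × 9.81 = 65.727 N
½kδ² − Wδ − Wh = 0 → δ = (W + √(W² + 2kWh))/k
δ = (65.727 + √(4320 + 86958.2))/4.1344 = (65.727 + 302.12)/4.1344 = 88.972 mm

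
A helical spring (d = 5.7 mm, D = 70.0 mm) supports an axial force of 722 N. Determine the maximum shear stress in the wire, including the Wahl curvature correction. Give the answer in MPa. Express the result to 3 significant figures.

Spring index C = D/d = 70.0/5.7 = 12.2807
K_W = (4C−1)/(4C−4) + 0.615/C = 48.123/45.123 + 0.0501 = 1.1166
τ₀ = 8FD/(πd³) = 8·722·70.0/(π·5.7³) = 404320/581.8 = 694.95 MPa
τ_max = K·τ₀ = 1.1166 × 694.95 = 775.95 MPa

776 MPa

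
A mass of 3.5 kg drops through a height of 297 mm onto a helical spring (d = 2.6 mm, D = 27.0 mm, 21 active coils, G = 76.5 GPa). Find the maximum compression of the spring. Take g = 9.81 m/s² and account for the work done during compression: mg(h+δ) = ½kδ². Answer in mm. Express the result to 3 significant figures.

175 mm

k = Gd⁴/(8D³N_a) = (76.5×10³)(2.6⁴)/(8·27.0³·21) = 1.0572 N/mm
W = mg = 3.5 × 9.81 = 34.335 N
½kδ² − Wδ − Wh = 0 → δ = (W + √(W² + 2kWh))/k
δ = (34.335 + √(1178.9 + 21561.4))/1.0572 = (34.335 + 150.8)/1.0572 = 175.12 mm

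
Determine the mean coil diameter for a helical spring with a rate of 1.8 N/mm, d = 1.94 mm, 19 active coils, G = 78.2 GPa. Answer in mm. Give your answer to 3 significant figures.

15.9 mm

D = (Gd⁴/(8N_a·k))^(1/3) = (78.2×10³·1.94⁴/(8·19·1.8))^(1/3)
  = (4048.53)^(1/3) = 15.9380 mm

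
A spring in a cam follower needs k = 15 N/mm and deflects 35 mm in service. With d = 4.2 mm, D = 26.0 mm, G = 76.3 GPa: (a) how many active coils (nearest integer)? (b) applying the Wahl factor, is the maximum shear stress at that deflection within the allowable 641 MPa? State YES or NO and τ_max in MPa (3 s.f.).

(a) 11 coils; (b) YES, τ_max = 597 MPa

N_a = Gd⁴/(8D³k) = (76.3×10³)(4.2⁴)/(8·26.0³·15) = 11.26 → N_a = 11
Actual rate k = Gd⁴/(8D³·11) = 15.35 N/mm
Working load F = kδ = 15.35·35 = 537.26 N
C = 26.0/4.2 = 6.1905; K_W = (4C−1)/(4C−4)+0.615/C = 1.2438
τ_max = K_W·8FD/(πd³) = 1.2438·480.12 = 597.2 MPa
τ_max ≤ 641 MPa → acceptable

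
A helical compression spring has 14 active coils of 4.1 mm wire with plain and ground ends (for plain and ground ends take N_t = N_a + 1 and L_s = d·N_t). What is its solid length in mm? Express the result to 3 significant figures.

plain and ground ends: N_t = N_a + 1 = 14 + 1 = 15
L_s = d·N_t = 4.1 × 15 = 61.5 mm

61.5 mm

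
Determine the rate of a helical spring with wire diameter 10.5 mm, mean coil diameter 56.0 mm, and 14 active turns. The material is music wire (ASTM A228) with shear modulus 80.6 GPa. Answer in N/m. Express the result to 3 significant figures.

49800 N/m

k = Gd⁴/(8D³N_a) = (80.6×10³ × 10.5⁴) / (8 × 56.0³ × 14)
  = 9.79698e+08 / 1.9669e+07 = 49.809 N/mm = 49809 N/m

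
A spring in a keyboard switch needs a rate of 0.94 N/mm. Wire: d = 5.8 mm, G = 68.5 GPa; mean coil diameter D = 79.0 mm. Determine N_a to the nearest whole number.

21

N_a = Gd⁴/(8D³k) = (68.5×10³ × 5.8⁴)/(8 × 79.0³ × 0.94)
    = 7.7518e+07 / 3.70765e+06 = 20.91 → 21 coils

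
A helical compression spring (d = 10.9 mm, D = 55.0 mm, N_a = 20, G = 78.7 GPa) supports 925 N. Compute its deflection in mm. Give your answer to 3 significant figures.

k = Gd⁴/(8D³N_a) = (78.7×10³)(10.9⁴)/(8·55.0³·20) = 41.732 N/mm
δ = F/k = 925 / 41.732 = 22.165 mm

22.2 mm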